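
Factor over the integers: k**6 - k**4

k**4(k + 1)(k - 1)

Factor out k**4 first: what remains is k**2 - 1.
Recognize a difference of squares with the parts k and 1.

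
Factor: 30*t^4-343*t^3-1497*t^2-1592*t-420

(5*t+2)*(6*t+7)*(t+2)*(t-15)

Trying the rational-root candidates, t = -2/5 is a root, so (5*t+2) divides it; the quotient is 6*t^3-71*t^2-271*t-210.
Continuing, t = 15 is a root, so (t-15) is a factor; dividing leaves 6*t^2+19*t+14.
The remaining quadratic factors as (6*t+7)(t+2).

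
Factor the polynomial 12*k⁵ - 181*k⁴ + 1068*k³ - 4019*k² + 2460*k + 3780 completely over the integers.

(3*k + 2)*(4*k - 7)*(k - 9)*(k² - 5*k + 30)

Testing divisors of the constant over divisors of the leading coefficient, k = -2/3 is a root, so (3*k + 2) is a factor; dividing leaves 4*k⁴ - 63*k³ + 398*k² - 1605*k + 1890.
Next, k = 9 is a root, so (k - 9) is a factor; dividing leaves 4*k³ - 27*k² + 155*k - 210.
Next, k = 7/4 is a root, giving the factor (4*k - 7) and quotient k² - 5*k + 30.
The quadratic k² - 5*k + 30 has discriminant -95 < 0 and is irreducible over ℤ.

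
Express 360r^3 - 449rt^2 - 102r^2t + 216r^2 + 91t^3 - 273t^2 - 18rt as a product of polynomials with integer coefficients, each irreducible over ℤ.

(12r + 13t)(5r - t + 3)(6r - 7t)

Group: 12r(30r^2 - 41rt + 18r + 7t^2 - 21t) + 13t(30r^2 - 41rt + 18r + 7t^2 - 21t); both groups contain (30r^2 - 41rt + 18r + 7t^2 - 21t), so (12r + 13t) is a factor with cofactor 30r^2 - 41rt + 18r + 7t^2 - 21t.
The cofactor groups again: 30r^2 - 41rt + 18r + 7t^2 - 21t = 5r(6r - 7t) + (-t + 3)(6r - 7t); both groups contain (6r - 7t), giving (5r - t + 3)(6r - 7t).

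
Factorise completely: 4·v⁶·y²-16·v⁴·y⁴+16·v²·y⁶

4·v²·y²·(v²-2·y²)²

Pull out the common factor 4·v²·y², leaving v⁴-4·v²·y²+4·y⁴.
Recognize a perfect-square trinomial with the parts v² and 2·y².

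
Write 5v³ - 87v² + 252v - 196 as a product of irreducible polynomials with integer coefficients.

By the rational root theorem, v = 14 is a root, so (v - 14) divides it; the quotient is 5v² - 17v + 14.
The remaining quadratic factors as (v - 2)(5v - 7).

(5v - 7)(v - 14)(v - 2)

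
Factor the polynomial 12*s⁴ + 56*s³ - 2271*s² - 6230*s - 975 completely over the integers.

(2*s + 5)*(6*s + 1)*(s + 15)*(s - 13)

Trying the rational-root candidates, s = -5/2 is a root, so (2*s + 5) divides it; the quotient is 6*s³ + 13*s² - 1168*s - 195.
Next, s = 13 is a root, so (s - 13) divides it; the quotient is 6*s² + 91*s + 15.
The remaining quadratic factors as (s + 15)(6*s + 1).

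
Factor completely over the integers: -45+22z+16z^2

Need a pair with product 16·(-45) = -720 and sum 22: that's 40 and -18.
Split the middle term: 16z^2+40z - 18z-45 = 8z(2z+5) - 9(2z+5).

(2z+5)(8z-9)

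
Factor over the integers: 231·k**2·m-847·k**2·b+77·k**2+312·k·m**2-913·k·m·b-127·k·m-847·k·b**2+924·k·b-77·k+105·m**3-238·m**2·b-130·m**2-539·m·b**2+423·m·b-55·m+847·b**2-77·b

(3·m-11·b+1)·(11·k+7·m-11)·(7·k+5·m+7·b)

Group: 11·k·(21·k·m-77·k·b+7·k+15·m**2-34·m·b+5·m-77·b**2+7·b) + (7·m-11)·(21·k·m-77·k·b+7·k+15·m**2-34·m·b+5·m-77·b**2+7·b); both groups contain (21·k·m-77·k·b+7·k+15·m**2-34·m·b+5·m-77·b**2+7·b), so (11·k+7·m-11) is a factor with cofactor 21·k·m-77·k·b+7·k+15·m**2-34·m·b+5·m-77·b**2+7·b.
The cofactor groups again: 21·k·m-77·k·b+7·k+15·m**2-34·m·b+5·m-77·b**2+7·b = 7·k·(3·m-11·b+1) + (5·m+7·b)·(3·m-11·b+1); both groups contain (3·m-11·b+1), giving (7·k+5·m+7·b)·(3·m-11·b+1).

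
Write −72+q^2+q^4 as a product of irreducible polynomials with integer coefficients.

(q^2+9)*(q^2−8)

Substitute u = q^2 to get a quadratic in u, then factor.
q^2−8 is irreducible over ℤ (8 is not a perfect square).
q^2+9 is irreducible over ℤ (sum of squares).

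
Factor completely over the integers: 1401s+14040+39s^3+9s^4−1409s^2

(3s+8)(3s−13)(s+15)(s−9)

By the rational root theorem, s = 13/3 is a root, so (3s−13) divides it; the quotient is 3s^3+26s^2−357s−1080.
Next, s = −8/3 is a root, giving the factor (3s+8) and quotient s^2+6s−135.
The remaining quadratic factors as (s−9)(s+15).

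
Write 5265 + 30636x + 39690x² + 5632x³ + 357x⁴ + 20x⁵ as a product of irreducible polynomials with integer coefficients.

By the rational root theorem, x = -1/4 is a root, so (4x + 1) divides it; the quotient is 5x⁴ + 88x³ + 1386x² + 9576x + 5265.
Next, x = -3/5 is a root, so (5x + 3) is a factor; dividing leaves x³ + 17x² + 267x + 1755.
Continuing, x = -9 is a root, so (x + 9) divides it; the quotient is x² + 8x + 195.
The quadratic x² + 8x + 195 has discriminant -716 < 0 and is irreducible over ℤ.

(4x + 1)(5x + 3)(x + 9)(x² + 8x + 195)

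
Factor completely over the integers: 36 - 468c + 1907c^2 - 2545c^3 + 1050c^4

By the rational root theorem, c = 6/7 is a root, so (7c - 6) is a factor; dividing leaves 150c^3 - 235c^2 + 71c - 6.
Next, c = 1/5 is a root, giving the factor (5c - 1) and quotient 30c^2 - 41c + 6.
The remaining quadratic factors as (6c - 1)(5c - 6).

(5c - 1)(5c - 6)(6c - 1)(7c - 6)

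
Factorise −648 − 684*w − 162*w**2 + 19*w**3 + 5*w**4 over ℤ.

Among the possible rational roots, w = −6 is a root, so (w + 6) is a factor; dividing leaves 5*w**3 − 11*w**2 − 96*w − 108.
Continuing, w = −2 is a root, giving the factor (w + 2) and quotient 5*w**2 − 21*w − 54.
The remaining quadratic factors as (5*w + 9)(w − 6).

(5*w + 9)*(w + 2)*(w + 6)*(w − 6)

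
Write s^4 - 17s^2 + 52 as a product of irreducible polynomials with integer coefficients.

Substitute u = s^2 to get a quadratic in u, then factor.
s^2 - 13 is irreducible over ℤ (13 is not a perfect square).
s^2 - 4 is a difference of squares.

(s + 2)(s - 2)(s^2 - 13)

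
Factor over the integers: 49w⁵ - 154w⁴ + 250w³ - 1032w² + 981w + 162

Testing divisors of the constant over divisors of the leading coefficient, w = 9/7 is a root, so (7w - 9) is a factor; dividing leaves 7w⁴ - 13w³ + 19w² - 123w - 18.
Continuing, w = 3 is a root, so (w - 3) divides it; the quotient is 7w³ + 8w² + 43w + 6.
Next, w = -1/7 is a root, giving the factor (7w + 1) and quotient w² + w + 6.
The quadratic w² + w + 6 has discriminant -23 < 0 and is irreducible over ℤ.

(7w + 1)(7w - 9)(w - 3)(w² + w + 6)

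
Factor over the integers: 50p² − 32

2(5p + 4)(5p − 4)

Factor out 2, leaving 25p² − 16, which is a difference of two squares.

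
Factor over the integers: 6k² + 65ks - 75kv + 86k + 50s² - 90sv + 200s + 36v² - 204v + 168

(6k + 5s - 3v + 14)(k + 10s - 12v + 12)

Group: 6k(k + 10s - 12v + 12) + (5s - 3v + 14)(k + 10s - 12v + 12); both groups contain (k + 10s - 12v + 12).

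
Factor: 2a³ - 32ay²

2a(a + 4y)(a - 4y)

Every term has a factor of 2a. Then a² - 16y² = (a)² − (4y)².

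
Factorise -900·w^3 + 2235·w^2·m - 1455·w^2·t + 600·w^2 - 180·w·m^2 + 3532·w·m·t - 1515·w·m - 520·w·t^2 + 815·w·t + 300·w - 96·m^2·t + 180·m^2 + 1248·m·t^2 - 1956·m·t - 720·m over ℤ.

Group: 12·w·(-75·w^2 + 180·w·m - 40·w·t + 75·w + 96·m·t - 180·m) + (-m + 13·t + 4)·(-75·w^2 + 180·w·m - 40·w·t + 75·w + 96·m·t - 180·m); both groups contain (-75·w^2 + 180·w·m - 40·w·t + 75·w + 96·m·t - 180·m), so (12·w - m + 13·t + 4) is a factor with cofactor -75·w^2 + 180·w·m - 40·w·t + 75·w + 96·m·t - 180·m.
The cofactor groups again: -75·w^2 + 180·w·m - 40·w·t + 75·w + 96·m·t - 180·m = -15·w·(5·w - 12·m) + (-8·t + 15)·(5·w - 12·m); both groups contain (5·w - 12·m), giving -(15·w + 8·t - 15)·(5·w - 12·m).

-(5·w - 12·m)·(12·w - m + 13·t + 4)·(15·w + 8·t - 15)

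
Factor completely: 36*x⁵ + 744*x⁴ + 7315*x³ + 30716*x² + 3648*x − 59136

Testing divisors of the constant over divisors of the leading coefficient, x = 7/6 is a root, so (6*x − 7) is a factor; dividing leaves 6*x⁴ + 131*x³ + 1372*x² + 6720*x + 8448.
Then x = −8 is a root, giving the factor (x + 8) and quotient 6*x³ + 83*x² + 708*x + 1056.
Continuing, x = −11/6 is a root, so (6*x + 11) is a factor; dividing leaves x² + 12*x + 96.
The quadratic x² + 12*x + 96 has discriminant −240 < 0 and is irreducible over ℤ.

(6*x + 11)*(6*x − 7)*(x + 8)*(x² + 12*x + 96)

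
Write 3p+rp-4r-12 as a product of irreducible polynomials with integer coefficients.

(p-4)(r+3)

Group as (rp-4r) + (3p-12) = r(p-4) + 3(p-4).
Both groups share the factor (p-4).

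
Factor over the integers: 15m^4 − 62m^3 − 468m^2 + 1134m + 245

(3m − 7)(5m + 1)(m + 5)(m − 7)

Testing divisors of the constant over divisors of the leading coefficient, m = −1/5 is a root, so (5m + 1) divides it; the quotient is 3m^3 − 13m^2 − 91m + 245.
Next, m = 7/3 is a root, so (3m − 7) is a factor; dividing leaves m^2 − 2m − 35.
The remaining quadratic factors as (m + 5)(m − 7).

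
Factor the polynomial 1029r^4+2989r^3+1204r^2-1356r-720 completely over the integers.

By the rational root theorem, r = -6/7 is a root, giving the factor (7r+6) and quotient 147r^3+301r^2-86r-120.
Next, r = -4/7 is a root, giving the factor (7r+4) and quotient 21r^2+31r-30.
The remaining quadratic factors as (3r-2)(7r+15).

(3r-2)(7r+15)(7r+4)(7r+6)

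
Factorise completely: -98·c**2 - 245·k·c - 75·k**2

Group: -15·k·(5·k + 14·c) - 7·c·(5·k + 14·c); both groups contain (5·k + 14·c).

-(5·k + 14·c)·(15·k + 7·c)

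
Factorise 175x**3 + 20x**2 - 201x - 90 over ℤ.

Testing divisors of the constant over divisors of the leading coefficient, x = -3/5 is a root, so (5x + 3) is a factor; dividing leaves 35x**2 - 17x - 30.
The remaining quadratic factors as (5x - 6)(7x + 5).

(5x + 3)(5x - 6)(7x + 5)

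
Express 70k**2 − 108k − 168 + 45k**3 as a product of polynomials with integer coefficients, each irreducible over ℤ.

Group as (45k**3 − 108k) + (70k**2 − 168) = 9k(5k**2 − 12) + 14(5k**2 − 12).
Both groups share the factor (5k**2 − 12).

(9k + 14)(5k**2 − 12)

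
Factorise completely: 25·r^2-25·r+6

Need a pair with product 25·6 = 150 and sum -25: that's -10 and -15.
Split the middle term: 25·r^2-10·r - 15·r+6 = 5·r·(5·r-2) - 3·(5·r-2).

(5·r-2)·(5·r-3)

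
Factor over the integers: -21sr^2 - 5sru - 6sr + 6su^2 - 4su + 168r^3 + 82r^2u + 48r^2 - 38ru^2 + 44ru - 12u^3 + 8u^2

-(s - 8r - 2u)(3r + 2u)(7r - 3u + 2)

Group: 7r(-3sr - 2su + 24r^2 + 22ru + 4u^2) + (-3u + 2)(-3sr - 2su + 24r^2 + 22ru + 4u^2); both groups contain (-3sr - 2su + 24r^2 + 22ru + 4u^2), so (7r - 3u + 2) is a factor with cofactor -3sr - 2su + 24r^2 + 22ru + 4u^2.
The cofactor groups again: -3sr - 2su + 24r^2 + 22ru + 4u^2 = -s(3r + 2u) + (8r + 2u)(3r + 2u); both groups contain (3r + 2u), giving -(s - 8r - 2u)(3r + 2u).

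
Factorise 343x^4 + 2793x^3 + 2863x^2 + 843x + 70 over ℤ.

(7x + 1)(7x + 2)(7x + 5)(x + 7)

By the rational root theorem, x = -7 is a root, giving the factor (x + 7) and quotient 343x^3 + 392x^2 + 119x + 10.
Continuing, x = -1/7 is a root, so (7x + 1) divides it; the quotient is 49x^2 + 49x + 10.
The remaining quadratic factors as (7x + 2)(7x + 5).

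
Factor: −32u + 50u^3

2u(5u + 4)(5u − 4)

Factor out 2u, leaving 25u^2 − 16, which is a difference of two squares.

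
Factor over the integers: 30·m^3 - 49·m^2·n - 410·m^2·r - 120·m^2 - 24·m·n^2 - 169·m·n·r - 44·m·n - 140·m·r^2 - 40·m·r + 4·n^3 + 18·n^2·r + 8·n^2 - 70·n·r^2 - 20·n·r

(15·m - 2·n + 5·r)·(2·m + n)·(m - 2·n - 14·r - 4)

Group: 15·m·(2·m^2 - 3·m·n - 28·m·r - 8·m - 2·n^2 - 14·n·r - 4·n) + (-2·n + 5·r)·(2·m^2 - 3·m·n - 28·m·r - 8·m - 2·n^2 - 14·n·r - 4·n); both groups contain (2·m^2 - 3·m·n - 28·m·r - 8·m - 2·n^2 - 14·n·r - 4·n), so (15·m - 2·n + 5·r) is a factor with cofactor 2·m^2 - 3·m·n - 28·m·r - 8·m - 2·n^2 - 14·n·r - 4·n.
The cofactor groups again: 2·m^2 - 3·m·n - 28·m·r - 8·m - 2·n^2 - 14·n·r - 4·n = 2·m·(m - 2·n - 14·r - 4) + n·(m - 2·n - 14·r - 4); both groups contain (m - 2·n - 14·r - 4), giving (2·m + n)·(m - 2·n - 14·r - 4).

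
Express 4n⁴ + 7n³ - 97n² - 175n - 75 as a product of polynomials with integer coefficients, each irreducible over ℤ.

By the rational root theorem, n = -5 is a root, so (n + 5) is a factor; dividing leaves 4n³ - 13n² - 32n - 15.
Continuing, n = 5 is a root, so (n - 5) divides it; the quotient is 4n² + 7n + 3.
The remaining quadratic factors as (4n + 3)(n + 1).

(4n + 3)(n + 1)(n + 5)(n - 5)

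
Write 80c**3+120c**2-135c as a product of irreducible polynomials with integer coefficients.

5c(4c+9)(4c-3)

Pull out the common factor 5c, then factor the remaining trinomial.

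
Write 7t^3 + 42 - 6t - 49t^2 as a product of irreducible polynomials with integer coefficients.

Group as (7t^3 - 6t) + (-49t^2 + 42) = t(7t^2 - 6) - 7(7t^2 - 6).
Both groups share the factor (7t^2 - 6).

(t - 7)(7t^2 - 6)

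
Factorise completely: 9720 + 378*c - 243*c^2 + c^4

(c + 15)*(c + 6)*(c - 12)*(c - 9)

By the rational root theorem, c = -15 is a root, giving the factor (c + 15) and quotient c^3 - 15*c^2 - 18*c + 648.
Then c = -6 is a root, giving the factor (c + 6) and quotient c^2 - 21*c + 108.
The remaining quadratic factors as (c - 12)(c - 9).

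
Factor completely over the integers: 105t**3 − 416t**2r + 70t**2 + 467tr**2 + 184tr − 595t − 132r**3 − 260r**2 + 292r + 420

(5t − 11r + 15)(7t − 3r − 7)(3t − 4r − 4)

Group: 5t(21t**2 − 37tr − 49t + 12r**2 + 40r + 28) + (−11r + 15)(21t**2 − 37tr − 49t + 12r**2 + 40r + 28); both groups contain (21t**2 − 37tr − 49t + 12r**2 + 40r + 28), so (5t − 11r + 15) is a factor with cofactor 21t**2 − 37tr − 49t + 12r**2 + 40r + 28.
The cofactor groups again: 21t**2 − 37tr − 49t + 12r**2 + 40r + 28 = 7t(3t − 4r − 4) + (−3r − 7)(3t − 4r − 4); both groups contain (3t − 4r − 4), giving (7t − 3r − 7)(3t − 4r − 4).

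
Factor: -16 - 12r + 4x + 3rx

Group as (3rx - 12r) + (4x - 16) = 3r(x - 4) + 4(x - 4).
Both groups share the factor (x - 4).

(3r + 4)(x - 4)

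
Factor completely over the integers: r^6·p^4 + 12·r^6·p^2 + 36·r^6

r^6·(p^2 + 6)^2

Every term has a factor of r^6; factoring it out leaves p^4 + 12·p^2 + 36.
Recognize a perfect-square trinomial with the parts 6 and p^2.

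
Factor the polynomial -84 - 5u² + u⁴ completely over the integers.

Substitute w = u² to get a quadratic in w, then factor.
u² + 7 is irreducible over ℤ (always positive, so no real roots).
u² - 12 is irreducible over ℤ (12 is not a perfect square).

(u² + 7)(u² - 12)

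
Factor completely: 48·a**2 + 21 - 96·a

3·(4·a - 1)·(4·a - 7)

Pull out the common factor 3, then factor the remaining trinomial.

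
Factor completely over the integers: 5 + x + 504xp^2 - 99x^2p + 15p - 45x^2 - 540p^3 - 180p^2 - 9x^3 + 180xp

Group: 3x(-3x^2 - 39xp - 14x + 90p^2 + 45p + 5) + (-6p + 1)(-3x^2 - 39xp - 14x + 90p^2 + 45p + 5); both groups contain (-3x^2 - 39xp - 14x + 90p^2 + 45p + 5), so (3x - 6p + 1) is a factor with cofactor -3x^2 - 39xp - 14x + 90p^2 + 45p + 5.
The cofactor groups again: -3x^2 - 39xp - 14x + 90p^2 + 45p + 5 = -x(3x - 6p - 1) + (-15p - 5)(3x - 6p - 1); both groups contain (3x - 6p - 1), giving -(x + 15p + 5)(3x - 6p - 1).

-(3x - 6p + 1)(3x - 6p - 1)(x + 15p + 5)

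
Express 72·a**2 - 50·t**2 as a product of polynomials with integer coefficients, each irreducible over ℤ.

Every term has a factor of 2. Then 36·a**2 - 25·t**2 = (6·a)² − (5·t)².

2·(6·a + 5·t)·(6·a - 5·t)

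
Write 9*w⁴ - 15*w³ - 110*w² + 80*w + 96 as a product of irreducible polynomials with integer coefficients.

(3*w + 2)*(3*w - 4)*(w + 3)*(w - 4)

By the rational root theorem, w = 4 is a root, so (w - 4) divides it; the quotient is 9*w³ + 21*w² - 26*w - 24.
Then w = 4/3 is a root, giving the factor (3*w - 4) and quotient 3*w² + 11*w + 6.
The remaining quadratic factors as (3*w + 2)(w + 3).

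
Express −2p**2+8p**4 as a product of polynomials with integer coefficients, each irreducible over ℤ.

Every term has a factor of 2p**2. Then 4p**2−1 = (2p)² − (1)².

2p**2(2p+1)(2p−1)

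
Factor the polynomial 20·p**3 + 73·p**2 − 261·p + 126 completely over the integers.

Trying the rational-root candidates, p = −6 is a root, giving the factor (p + 6) and quotient 20·p**2 − 47·p + 21.
The remaining quadratic factors as (4·p − 7)(5·p − 3).

(4·p − 7)·(5·p − 3)·(p + 6)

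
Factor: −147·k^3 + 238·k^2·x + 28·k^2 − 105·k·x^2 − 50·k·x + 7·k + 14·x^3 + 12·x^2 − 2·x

Group: 3·k·(−49·k^2 + 63·k·x − 7·k − 14·x^2 + 2·x) + (−x − 1)·(−49·k^2 + 63·k·x − 7·k − 14·x^2 + 2·x); both groups contain (−49·k^2 + 63·k·x − 7·k − 14·x^2 + 2·x), so (3·k − x − 1) is a factor with cofactor −49·k^2 + 63·k·x − 7·k − 14·x^2 + 2·x.
The cofactor groups again: −49·k^2 + 63·k·x − 7·k − 14·x^2 + 2·x = −7·k·(7·k − 2·x) + (7·x − 1)·(7·k − 2·x); both groups contain (7·k − 2·x), giving −(7·k − 7·x + 1)·(7·k − 2·x).

−(3·k − x − 1)·(7·k − 2·x)·(7·k − 7·x + 1)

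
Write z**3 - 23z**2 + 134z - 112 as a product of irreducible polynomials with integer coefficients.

By the rational root theorem, z = 14 is a root, so (z - 14) divides it; the quotient is z**2 - 9z + 8.
The remaining quadratic factors as (z - 8)(z - 1).

(z - 1)(z - 14)(z - 8)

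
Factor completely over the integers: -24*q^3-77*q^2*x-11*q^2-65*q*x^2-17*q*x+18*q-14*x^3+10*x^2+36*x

Group: 3*q*(-8*q^2-23*q*x-9*q-14*x^2-18*x) + (x-2)*(-8*q^2-23*q*x-9*q-14*x^2-18*x); both groups contain (-8*q^2-23*q*x-9*q-14*x^2-18*x), so (3*q+x-2) is a factor with cofactor -8*q^2-23*q*x-9*q-14*x^2-18*x.
The cofactor groups again: -8*q^2-23*q*x-9*q-14*x^2-18*x = -q*(8*q+7*x+9) - 2*x*(8*q+7*x+9); both groups contain (8*q+7*x+9), giving -(q+2*x)*(8*q+7*x+9).

-(3*q+x-2)*(8*q+7*x+9)*(q+2*x)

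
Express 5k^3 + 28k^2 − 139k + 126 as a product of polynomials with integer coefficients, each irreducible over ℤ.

By the rational root theorem, k = −9 is a root, so (k + 9) divides it; the quotient is 5k^2 − 17k + 14.
The remaining quadratic factors as (5k − 7)(k − 2).

(5k − 7)(k + 9)(k − 2)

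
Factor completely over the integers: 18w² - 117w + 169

(3w - 13)(6w - 13)

Need a pair with product 18·169 = 3042 and sum -117: that's -78 and -39.
Split the middle term: 18w² - 78w - 39w + 169 = 6w(3w - 13) - 13(3w - 13).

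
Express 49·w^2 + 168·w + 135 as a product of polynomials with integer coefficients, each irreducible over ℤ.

(7·w + 15)·(7·w + 9)

Need a pair with product 49·135 = 6615 and sum 168: that's 63 and 105.
Split the middle term: 49·w^2 + 63·w + 105·w + 135 = 7·w·(7·w + 9) + 15·(7·w + 9).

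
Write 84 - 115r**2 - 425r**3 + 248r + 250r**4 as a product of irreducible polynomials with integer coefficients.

(2r + 1)(5r + 2)(5r - 6)(5r - 7)

Trying the rational-root candidates, r = -2/5 is a root, giving the factor (5r + 2) and quotient 50r**3 - 105r**2 + 19r + 42.
Then r = -1/2 is a root, giving the factor (2r + 1) and quotient 25r**2 - 65r + 42.
The remaining quadratic factors as (5r - 6)(5r - 7).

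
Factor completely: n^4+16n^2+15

Substitute u = n^2 to get a quadratic in u, then factor.
n^2+1 is irreducible over ℤ (sum of squares).
n^2+15 is irreducible over ℤ (always positive, so no real roots).

(n^2+1)(n^2+15)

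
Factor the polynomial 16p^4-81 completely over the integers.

(2p+3)(2p-3)(4p^2+9)

Write as (4p^2)² − (9)², then factor 4p^2-9 once more.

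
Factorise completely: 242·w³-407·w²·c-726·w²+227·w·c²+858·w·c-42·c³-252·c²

(11·w-6·c)·(11·w-7·c)·(2·w-c-6)

Group: 2·w·(121·w²-143·w·c+42·c²) + (-c-6)·(121·w²-143·w·c+42·c²); both groups contain (121·w²-143·w·c+42·c²), so (2·w-c-6) is a factor with cofactor 121·w²-143·w·c+42·c².
The cofactor groups again: 121·w²-143·w·c+42·c² = 11·w·(11·w-7·c) - 6·c·(11·w-7·c); both groups contain (11·w-7·c), giving (11·w-6·c)·(11·w-7·c).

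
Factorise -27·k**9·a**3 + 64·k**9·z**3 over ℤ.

-k**9·(3·a - 4·z)·(9·a**2 + 12·a·z + 16·z**2)

Pull out the common factor k**9, leaving -27·a**3 + 64·z**3.
Recognize a difference of cubes with the parts 4·z and 3·a.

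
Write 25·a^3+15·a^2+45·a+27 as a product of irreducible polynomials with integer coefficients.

(5·a+3)·(5·a^2+9)

Group as (25·a^3+45·a) + (15·a^2+27) = 5·a·(5·a^2+9) + 3·(5·a^2+9).
Both groups share the factor (5·a^2+9).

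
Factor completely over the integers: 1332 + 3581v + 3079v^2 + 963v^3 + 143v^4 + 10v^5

(2v + 9)(5v + 4)(v + 1)(v^2 + 8v + 37)

Among the possible rational roots, v = -9/2 is a root, giving the factor (2v + 9) and quotient 5v^4 + 49v^3 + 261v^2 + 365v + 148.
Then v = -1 is a root, giving the factor (v + 1) and quotient 5v^3 + 44v^2 + 217v + 148.
Continuing, v = -4/5 is a root, giving the factor (5v + 4) and quotient v^2 + 8v + 37.
The quadratic v^2 + 8v + 37 has discriminant -84 < 0 and is irreducible over ℤ.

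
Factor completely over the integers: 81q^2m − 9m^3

Every term has a factor of 9m. Then 9q^2 − m^2 = (3q)² − (m)².

9m(3q − m)(3q + m)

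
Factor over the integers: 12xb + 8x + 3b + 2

(3b + 2)(4x + 1)

Group as (12xb + 8x) + (3b + 2) = 4x(3b + 2) + (3b + 2).
Both groups share the factor (3b + 2).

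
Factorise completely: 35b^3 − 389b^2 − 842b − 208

Among the possible rational roots, b = −2/7 is a root, giving the factor (7b + 2) and quotient 5b^2 − 57b − 104.
The remaining quadratic factors as (5b + 8)(b − 13).

(5b + 8)(7b + 2)(b − 13)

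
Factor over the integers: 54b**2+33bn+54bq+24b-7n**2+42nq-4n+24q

(6b-n+6q)(9b+7n+4)

Group: 6b(9b+7n+4) + (-n+6q)(9b+7n+4); both groups contain (9b+7n+4).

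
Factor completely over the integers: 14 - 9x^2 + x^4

(x^2 - 2)(x^2 - 7)

Substitute u = x^2 to get a quadratic in u, then factor.
x^2 - 2 is irreducible over ℤ (2 is not a perfect square).
x^2 - 7 is irreducible over ℤ (7 is not a perfect square).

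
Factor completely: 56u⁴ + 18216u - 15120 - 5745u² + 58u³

Testing divisors of the constant over divisors of the leading coefficient, u = -12 is a root, so (u + 12) divides it; the quotient is 56u³ - 614u² + 1623u - 1260.
Next, u = 7/4 is a root, so (4u - 7) is a factor; dividing leaves 14u² - 129u + 180.
The remaining quadratic factors as (2u - 15)(7u - 12).

(2u - 15)(4u - 7)(7u - 12)(u + 12)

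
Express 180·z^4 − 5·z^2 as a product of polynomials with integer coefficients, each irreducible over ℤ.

5·z^2·(6·z + 1)·(6·z − 1)

Factor out 5·z^2, leaving 36·z^2 − 1, which is a difference of two squares.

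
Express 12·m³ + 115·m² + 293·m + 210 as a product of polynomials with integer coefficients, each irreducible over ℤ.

Testing divisors of the constant over divisors of the leading coefficient, m = -5/4 is a root, so (4·m + 5) divides it; the quotient is 3·m² + 25·m + 42.
The remaining quadratic factors as (m + 6)(3·m + 7).

(3·m + 7)·(4·m + 5)·(m + 6)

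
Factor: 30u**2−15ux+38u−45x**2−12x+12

(10u−15x+6)(3u+3x+2)

Group: 3u(10u−15x+6) + (3x+2)(10u−15x+6); both groups contain (10u−15x+6).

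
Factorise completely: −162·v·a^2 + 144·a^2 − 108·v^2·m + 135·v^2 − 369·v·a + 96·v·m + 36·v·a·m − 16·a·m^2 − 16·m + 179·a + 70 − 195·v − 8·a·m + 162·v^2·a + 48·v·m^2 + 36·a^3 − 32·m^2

Group: 9·v·(18·v·a − 12·v·m + 15·v − 6·a^2 + 4·a·m − 17·a + 8·m − 10) + (−6·a − 4·m − 7)·(18·v·a − 12·v·m + 15·v − 6·a^2 + 4·a·m − 17·a + 8·m − 10); both groups contain (18·v·a − 12·v·m + 15·v − 6·a^2 + 4·a·m − 17·a + 8·m − 10), so (9·v − 6·a − 4·m − 7) is a factor with cofactor 18·v·a − 12·v·m + 15·v − 6·a^2 + 4·a·m − 17·a + 8·m − 10.
The cofactor groups again: 18·v·a − 12·v·m + 15·v − 6·a^2 + 4·a·m − 17·a + 8·m − 10 = 3·v·(6·a − 4·m + 5) + (−a − 2)·(6·a − 4·m + 5); both groups contain (6·a − 4·m + 5), giving (3·v − a − 2)·(6·a − 4·m + 5).

(9·v − 6·a − 4·m − 7)·(3·v − a − 2)·(6·a − 4·m + 5)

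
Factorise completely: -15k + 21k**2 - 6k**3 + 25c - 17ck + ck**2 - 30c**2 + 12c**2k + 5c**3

Group: c(5c**2 + 7ck - 25c - 6k**2 + 15k) + (k - 1)(5c**2 + 7ck - 25c - 6k**2 + 15k); both groups contain (5c**2 + 7ck - 25c - 6k**2 + 15k), so (c + k - 1) is a factor with cofactor 5c**2 + 7ck - 25c - 6k**2 + 15k.
The cofactor groups again: 5c**2 + 7ck - 25c - 6k**2 + 15k = 5c(c + 2k - 5) - 3k(c + 2k - 5); both groups contain (c + 2k - 5), giving (5c - 3k)(c + 2k - 5).

(5c - 3k)(c + 2k - 5)(c + k - 1)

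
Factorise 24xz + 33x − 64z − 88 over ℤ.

(3x − 8)(8z + 11)

Group as (24xz + 33x) + (−64z − 88) = 3x(8z + 11) − 8(8z + 11).
Both groups share the factor (8z + 11).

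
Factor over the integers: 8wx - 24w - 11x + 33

Group as (8wx - 24w) + (-11x + 33) = 8w(x - 3) - 11(x - 3).
Both groups share the factor (x - 3).

(8w - 11)(x - 3)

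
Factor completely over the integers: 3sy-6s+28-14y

Group as (3sy-6s) + (-14y+28) = 3s(y-2) - 14(y-2).
Both groups share the factor (y-2).

(3s-14)(y-2)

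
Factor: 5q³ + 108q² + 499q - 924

Among the possible rational roots, q = -11 is a root, giving the factor (q + 11) and quotient 5q² + 53q - 84.
The remaining quadratic factors as (q + 12)(5q - 7).

(5q - 7)(q + 11)(q + 12)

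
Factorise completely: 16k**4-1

Write as (4k**2)² − (1)², then factor 4k**2-1 once more.

(2k+1)(2k-1)(4k**2+1)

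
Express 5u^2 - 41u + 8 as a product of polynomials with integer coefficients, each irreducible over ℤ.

(5u - 1)(u - 8)

Need a pair with product 5·8 = 40 and sum -41: that's -40 and -1.
Split the middle term: 5u^2 - 40u - u + 8 = 5u(u - 8) - (u - 8).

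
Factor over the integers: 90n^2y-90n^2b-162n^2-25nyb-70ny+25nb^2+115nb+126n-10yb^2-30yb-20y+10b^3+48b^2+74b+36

(5y-5b-9)(2n-b-2)(9n+2b+2)

Group: 2n(45ny-45nb-81n+10yb+10y-10b^2-28b-18) + (-b-2)(45ny-45nb-81n+10yb+10y-10b^2-28b-18); both groups contain (45ny-45nb-81n+10yb+10y-10b^2-28b-18), so (2n-b-2) is a factor with cofactor 45ny-45nb-81n+10yb+10y-10b^2-28b-18.
The cofactor groups again: 45ny-45nb-81n+10yb+10y-10b^2-28b-18 = 5y(9n+2b+2) + (-5b-9)(9n+2b+2); both groups contain (9n+2b+2), giving (5y-5b-9)(9n+2b+2).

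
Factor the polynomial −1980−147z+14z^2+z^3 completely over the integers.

(z+11)(z+15)(z−12)

Among the possible rational roots, z = −11 is a root, giving the factor (z+11) and quotient z^2+3z−180.
The remaining quadratic factors as (z−12)(z+15).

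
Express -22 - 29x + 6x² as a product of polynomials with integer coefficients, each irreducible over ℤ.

Need a pair with product 6·(-22) = -132 and sum -29: that's -33 and 4.
Split the middle term: 6x² - 33x + 4x - 22 = 3x(2x - 11) + 2(2x - 11).

(2x - 11)(3x + 2)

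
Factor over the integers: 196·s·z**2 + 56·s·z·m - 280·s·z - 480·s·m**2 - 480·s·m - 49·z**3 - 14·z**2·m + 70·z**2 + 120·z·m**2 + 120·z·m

(7·z - 10·m - 10)·(7·z + 12·m)·(4·s - z)

Group: 4·s·(49·z**2 + 14·z·m - 70·z - 120·m**2 - 120·m) - z·(49·z**2 + 14·z·m - 70·z - 120·m**2 - 120·m); both groups contain (49·z**2 + 14·z·m - 70·z - 120·m**2 - 120·m), so (4·s - z) is a factor with cofactor 49·z**2 + 14·z·m - 70·z - 120·m**2 - 120·m.
The cofactor groups again: 49·z**2 + 14·z·m - 70·z - 120·m**2 - 120·m = 7·z·(7·z - 10·m - 10) + 12·m·(7·z - 10·m - 10); both groups contain (7·z - 10·m - 10), giving (7·z + 12·m)·(7·z - 10·m - 10).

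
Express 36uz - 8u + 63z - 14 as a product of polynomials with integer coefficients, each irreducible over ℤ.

(4u + 7)(9z - 2)

Group as (36uz - 8u) + (63z - 14) = 4u(9z - 2) + 7(9z - 2).
Both groups share the factor (9z - 2).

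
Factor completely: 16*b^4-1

(2*b+1)*(2*b-1)*(4*b^2+1)

Write as (4*b^2)² − (1)², then factor 4*b^2-1 once more.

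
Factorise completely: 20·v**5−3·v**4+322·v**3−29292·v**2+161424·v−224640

Testing divisors of the constant over divisors of the leading coefficient, v = 12/5 is a root, so (5·v−12) is a factor; dividing leaves 4·v**4+9·v**3+86·v**2−5652·v+18720.
Then v = 15/4 is a root, so (4·v−15) divides it; the quotient is v**3+6·v**2+44·v−1248.
Next, v = 8 is a root, so (v−8) is a factor; dividing leaves v**2+14·v+156.
The quadratic v**2+14·v+156 has discriminant −428 < 0 and is irreducible over ℤ.

(4·v−15)·(5·v−12)·(v−8)·(v**2+14·v+156)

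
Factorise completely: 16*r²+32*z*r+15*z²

(3*z+4*r)*(5*z+4*r)

Group: 5*z*(3*z+4*r) + 4*r*(3*z+4*r); both groups contain (3*z+4*r).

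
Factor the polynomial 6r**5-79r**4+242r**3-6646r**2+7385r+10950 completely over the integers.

(6r+5)(r-15)(r-2)(r**2+3r+73)

Trying the rational-root candidates, r = -5/6 is a root, so (6r+5) divides it; the quotient is r**4-14r**3+52r**2-1151r+2190.
Next, r = 15 is a root, so (r-15) is a factor; dividing leaves r**3+r**2+67r-146.
Next, r = 2 is a root, giving the factor (r-2) and quotient r**2+3r+73.
The quadratic r**2+3r+73 has discriminant -283 < 0 and is irreducible over ℤ.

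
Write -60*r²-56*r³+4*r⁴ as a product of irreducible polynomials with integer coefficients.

4*r²*(r+1)*(r-15)

Pull out the common factor 4*r², then factor the remaining trinomial.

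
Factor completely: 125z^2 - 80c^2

5(5z - 4c)(5z + 4c)

Every term has a factor of 5. Then 25z^2 - 16c^2 = (5z)² − (4c)².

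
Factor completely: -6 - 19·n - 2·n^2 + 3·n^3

Among the possible rational roots, n = 3 is a root, giving the factor (n - 3) and quotient 3·n^2 + 7·n + 2.
The remaining quadratic factors as (n + 2)(3·n + 1).

(3·n + 1)·(n + 2)·(n - 3)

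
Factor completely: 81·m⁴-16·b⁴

(3·m-2·b)·(3·m+2·b)·(9·m²+4·b²)

Difference of squares twice: with A = 3·m and B = 2·b, A⁴ − B⁴ = (A² − B²)(A² + B²), and A² − B² factors again.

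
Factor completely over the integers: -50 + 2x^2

Every term has a factor of 2. Then x^2 - 25 = (x)² − (5)².

2(x + 5)(x - 5)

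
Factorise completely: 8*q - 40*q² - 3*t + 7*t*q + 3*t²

Group: 3*t*(t + 5*q - 1) - 8*q*(t + 5*q - 1); both groups contain (t + 5*q - 1).

(3*t - 8*q)*(t + 5*q - 1)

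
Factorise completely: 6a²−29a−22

Need a pair with product 6·(−22) = −132 and sum −29: that's −33 and 4.
Split the middle term: 6a²−33a + 4a−22 = 3a(2a−11) + 2(2a−11).

(2a−11)(3a+2)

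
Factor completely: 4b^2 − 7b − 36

Need a pair with product 4·(−36) = −144 and sum −7: that's −16 and 9.
Split the middle term: 4b^2 − 16b + 9b − 36 = 4b(b − 4) + 9(b − 4).

(4b + 9)(b − 4)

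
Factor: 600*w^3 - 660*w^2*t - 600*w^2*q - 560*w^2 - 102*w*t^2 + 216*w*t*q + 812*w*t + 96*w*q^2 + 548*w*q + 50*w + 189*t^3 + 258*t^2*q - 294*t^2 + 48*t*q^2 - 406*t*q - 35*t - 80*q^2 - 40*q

Group: 6*w*(100*w^2 - 160*w*t - 100*w*q - 10*w + 63*t^2 + 86*t*q + 7*t + 16*q^2 + 8*q) + (3*t - 5)*(100*w^2 - 160*w*t - 100*w*q - 10*w + 63*t^2 + 86*t*q + 7*t + 16*q^2 + 8*q); both groups contain (100*w^2 - 160*w*t - 100*w*q - 10*w + 63*t^2 + 86*t*q + 7*t + 16*q^2 + 8*q), so (6*w + 3*t - 5) is a factor with cofactor 100*w^2 - 160*w*t - 100*w*q - 10*w + 63*t^2 + 86*t*q + 7*t + 16*q^2 + 8*q.
The cofactor groups again: 100*w^2 - 160*w*t - 100*w*q - 10*w + 63*t^2 + 86*t*q + 7*t + 16*q^2 + 8*q = 10*w*(10*w - 7*t - 8*q) + (-9*t - 2*q - 1)*(10*w - 7*t - 8*q); both groups contain (10*w - 7*t - 8*q), giving (10*w - 9*t - 2*q - 1)*(10*w - 7*t - 8*q).

(10*w - 9*t - 2*q - 1)*(10*w - 7*t - 8*q)*(6*w + 3*t - 5)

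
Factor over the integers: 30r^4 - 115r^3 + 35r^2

5r^2(2r - 7)(3r - 1)

Pull out the common factor 5r^2, then factor the remaining trinomial.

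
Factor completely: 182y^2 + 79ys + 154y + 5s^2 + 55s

Group: 14y(13y + s + 11) + 5s(13y + s + 11); both groups contain (13y + s + 11).

(14y + 5s)(13y + s + 11)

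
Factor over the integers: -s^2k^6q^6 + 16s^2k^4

-k^4s^2(kq^3 + 4)(kq^3 - 4)

Factor out s^2k^4 first: what remains is -k^2q^6 + 16.
Recognize a difference of squares with the parts 4 and kq^3.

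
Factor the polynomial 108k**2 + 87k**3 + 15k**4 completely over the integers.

3k**2(5k + 9)(k + 4)

Pull out the common factor 3k**2, then factor the remaining trinomial.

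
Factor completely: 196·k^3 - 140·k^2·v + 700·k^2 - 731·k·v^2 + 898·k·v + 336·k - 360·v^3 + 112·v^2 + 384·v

Group: 14·k·(14·k^2 - 19·k·v + 42·k - 40·v^2 + 48·v) + (9·v + 8)·(14·k^2 - 19·k·v + 42·k - 40·v^2 + 48·v); both groups contain (14·k^2 - 19·k·v + 42·k - 40·v^2 + 48·v), so (14·k + 9·v + 8) is a factor with cofactor 14·k^2 - 19·k·v + 42·k - 40·v^2 + 48·v.
The cofactor groups again: 14·k^2 - 19·k·v + 42·k - 40·v^2 + 48·v = 2·k·(7·k + 8·v) + (-5·v + 6)·(7·k + 8·v); both groups contain (7·k + 8·v), giving (2·k - 5·v + 6)·(7·k + 8·v).

(14·k + 9·v + 8)·(2·k - 5·v + 6)·(7·k + 8·v)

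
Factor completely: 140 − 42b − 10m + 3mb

(3b − 10)(m − 14)

Group as (3mb − 10m) + (−42b + 140) = m(3b − 10) − 14(3b − 10).
Both groups share the factor (3b − 10).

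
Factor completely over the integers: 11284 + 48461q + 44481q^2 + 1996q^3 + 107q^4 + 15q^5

By the rational root theorem, q = -4/5 is a root, so (5q + 4) is a factor; dividing leaves 3q^4 + 19q^3 + 384q^2 + 8589q + 2821.
Then q = -13 is a root, so (q + 13) is a factor; dividing leaves 3q^3 - 20q^2 + 644q + 217.
Then q = -1/3 is a root, so (3q + 1) divides it; the quotient is q^2 - 7q + 217.
The quadratic q^2 - 7q + 217 has discriminant -819 < 0 and is irreducible over ℤ.

(3q + 1)(5q + 4)(q + 13)(q^2 - 7q + 217)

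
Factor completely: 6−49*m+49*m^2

Need a pair with product 49·6 = 294 and sum −49: that's −42 and −7.
Split the middle term: 49*m^2−42*m − 7*m+6 = 7*m*(7*m−6) − (7*m−6).

(7*m−1)*(7*m−6)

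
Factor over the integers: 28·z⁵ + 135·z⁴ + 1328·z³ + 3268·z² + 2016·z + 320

(4·z + 1)·(7·z + 4)·(z + 2)·(z² + 2·z + 40)

Trying the rational-root candidates, z = -1/4 is a root, so (4·z + 1) divides it; the quotient is 7·z⁴ + 32·z³ + 324·z² + 736·z + 320.
Then z = -2 is a root, so (z + 2) divides it; the quotient is 7·z³ + 18·z² + 288·z + 160.
Next, z = -4/7 is a root, so (7·z + 4) is a factor; dividing leaves z² + 2·z + 40.
The quadratic z² + 2·z + 40 has discriminant -156 < 0 and is irreducible over ℤ.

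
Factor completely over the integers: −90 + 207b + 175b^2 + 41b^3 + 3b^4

Trying the rational-root candidates, b = −5 is a root, so (b + 5) is a factor; dividing leaves 3b^3 + 26b^2 + 45b − 18.
Next, b = −3 is a root, so (b + 3) is a factor; dividing leaves 3b^2 + 17b − 6.
The remaining quadratic factors as (3b − 1)(b + 6).

(3b − 1)(b + 3)(b + 5)(b + 6)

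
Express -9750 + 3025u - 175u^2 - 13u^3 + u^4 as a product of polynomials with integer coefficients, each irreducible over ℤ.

(u + 15)(u - 10)(u - 13)(u - 5)

By the rational root theorem, u = 5 is a root, giving the factor (u - 5) and quotient u^3 - 8u^2 - 215u + 1950.
Next, u = 13 is a root, so (u - 13) is a factor; dividing leaves u^2 + 5u - 150.
The remaining quadratic factors as (u + 15)(u - 10).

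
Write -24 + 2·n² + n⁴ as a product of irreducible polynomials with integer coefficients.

(n + 2)·(n - 2)·(n² + 6)

Substitute u = n² to get a quadratic in u, then factor.
n² + 6 is irreducible over ℤ (always positive, so no real roots).
n² - 4 is a difference of squares.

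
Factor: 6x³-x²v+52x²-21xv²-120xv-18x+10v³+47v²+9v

Group: 3x(2x²+3xv+18x-2v²-9v) + (-5v-1)(2x²+3xv+18x-2v²-9v); both groups contain (2x²+3xv+18x-2v²-9v), so (3x-5v-1) is a factor with cofactor 2x²+3xv+18x-2v²-9v.
The cofactor groups again: 2x²+3xv+18x-2v²-9v = 2x(x+2v+9) - v(x+2v+9); both groups contain (x+2v+9), giving (2x-v)(x+2v+9).

(3x-5v-1)(2x-v)(x+2v+9)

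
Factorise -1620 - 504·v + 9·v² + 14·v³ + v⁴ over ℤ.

Testing divisors of the constant over divisors of the leading coefficient, v = -5 is a root, so (v + 5) is a factor; dividing leaves v³ + 9·v² - 36·v - 324.
Next, v = -9 is a root, giving the factor (v + 9) and quotient v² - 36.
The remaining quadratic factors as (v - 6)(v + 6).

(v + 5)·(v + 6)·(v + 9)·(v - 6)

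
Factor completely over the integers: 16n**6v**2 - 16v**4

Pull out the common factor 16v**2, leaving n**6 - v**2.
Recognize a difference of squares with the parts n**3 and v.

16v**2(n**3 + v)(n**3 - v)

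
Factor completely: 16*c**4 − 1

Write as (4*c**2)² − (1)², then factor 4*c**2 − 1 once more.

(2*c + 1)*(2*c − 1)*(4*c**2 + 1)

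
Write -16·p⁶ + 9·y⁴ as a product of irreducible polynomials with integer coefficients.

Recognize a difference of squares with the parts 3·y² and 4·p³.

-(4·p³ + 3·y²)·(4·p³ - 3·y²)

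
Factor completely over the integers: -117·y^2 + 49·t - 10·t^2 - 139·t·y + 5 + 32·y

Group: -t·(10·t + 9·y + 1) + (-13·y + 5)·(10·t + 9·y + 1); both groups contain (10·t + 9·y + 1).

-(10·t + 9·y + 1)·(t + 13·y - 5)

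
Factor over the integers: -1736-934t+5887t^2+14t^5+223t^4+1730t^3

(2t+1)(7t-4)(t+7)(t^2+9t+62)

Testing divisors of the constant over divisors of the leading coefficient, t = -7 is a root, giving the factor (t+7) and quotient 14t^4+125t^3+855t^2-98t-248.
Continuing, t = 4/7 is a root, so (7t-4) divides it; the quotient is 2t^3+19t^2+133t+62.
Then t = -1/2 is a root, so (2t+1) is a factor; dividing leaves t^2+9t+62.
The quadratic t^2+9t+62 has discriminant -167 < 0 and is irreducible over ℤ.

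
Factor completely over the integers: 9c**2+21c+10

(3c+2)(3c+5)

Need a pair with product 9·10 = 90 and sum 21: that's 15 and 6.
Split the middle term: 9c**2+15c + 6c+10 = 3c(3c+5) + 2(3c+5).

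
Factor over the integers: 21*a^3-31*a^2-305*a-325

(3*a+5)*(7*a+13)*(a-5)

Trying the rational-root candidates, a = -5/3 is a root, so (3*a+5) is a factor; dividing leaves 7*a^2-22*a-65.
The remaining quadratic factors as (a-5)(7*a+13).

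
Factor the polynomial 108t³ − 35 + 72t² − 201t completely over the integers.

(3t + 5)(6t + 1)(6t − 7)

Testing divisors of the constant over divisors of the leading coefficient, t = 7/6 is a root, giving the factor (6t − 7) and quotient 18t² + 33t + 5.
The remaining quadratic factors as (6t + 1)(3t + 5).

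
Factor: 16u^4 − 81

Write as (4u^2)² − (9)², then factor 4u^2 − 9 once more.

(2u + 3)(2u − 3)(4u^2 + 9)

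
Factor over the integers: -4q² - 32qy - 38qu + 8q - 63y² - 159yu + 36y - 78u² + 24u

-(2q + 7y + 13u - 4)(2q + 9y + 6u)

Group: -2q(2q + 9y + 6u) + (-7y - 13u + 4)(2q + 9y + 6u); both groups contain (2q + 9y + 6u).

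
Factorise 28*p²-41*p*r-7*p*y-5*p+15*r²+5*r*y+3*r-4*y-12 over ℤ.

Group: 7*p*(4*p-3*r-y-3) + (-5*r+4)*(4*p-3*r-y-3); both groups contain (4*p-3*r-y-3).

(4*p-3*r-y-3)*(7*p-5*r+4)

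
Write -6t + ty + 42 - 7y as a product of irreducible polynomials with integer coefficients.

Group as (ty - 6t) + (-7y + 42) = t(y - 6) - 7(y - 6).
Both groups share the factor (y - 6).

(t - 7)(y - 6)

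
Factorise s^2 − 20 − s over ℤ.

Two integers with product −20 and sum −1 are −5 and 4.

(s + 4)(s − 5)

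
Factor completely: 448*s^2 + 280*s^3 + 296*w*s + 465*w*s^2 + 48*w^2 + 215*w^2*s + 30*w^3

(5*w + 5*s + 8)*(2*w + 7*s)*(3*w + 8*s)

Group: 5*w*(6*w^2 + 37*w*s + 56*s^2) + (5*s + 8)*(6*w^2 + 37*w*s + 56*s^2); both groups contain (6*w^2 + 37*w*s + 56*s^2), so (5*w + 5*s + 8) is a factor with cofactor 6*w^2 + 37*w*s + 56*s^2.
The cofactor groups again: 6*w^2 + 37*w*s + 56*s^2 = 2*w*(3*w + 8*s) + 7*s*(3*w + 8*s); both groups contain (3*w + 8*s), giving (2*w + 7*s)*(3*w + 8*s).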